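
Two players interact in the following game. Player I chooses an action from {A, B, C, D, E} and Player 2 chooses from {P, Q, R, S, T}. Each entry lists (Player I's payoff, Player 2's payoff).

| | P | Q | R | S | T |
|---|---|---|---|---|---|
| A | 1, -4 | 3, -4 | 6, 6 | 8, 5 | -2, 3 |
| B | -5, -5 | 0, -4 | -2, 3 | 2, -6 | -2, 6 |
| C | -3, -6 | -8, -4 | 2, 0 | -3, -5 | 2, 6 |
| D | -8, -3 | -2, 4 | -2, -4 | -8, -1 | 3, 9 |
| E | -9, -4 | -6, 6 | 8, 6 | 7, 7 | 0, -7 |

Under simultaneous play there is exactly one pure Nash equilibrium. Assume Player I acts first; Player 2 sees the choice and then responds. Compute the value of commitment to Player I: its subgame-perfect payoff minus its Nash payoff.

4

Backward induction with Player I moving first.
- A: BR = R, leader payoff 6.
- B: BR = T, leader payoff -2.
- C: BR = T, leader payoff 2.
- D: BR = T, leader payoff 3.
- E: BR = S, leader payoff 7.
Maximizing over 6, -2, 2, 3, 7, Player I chooses E. Subgame-perfect outcome: (E, S) with payoffs (7, 7).
For the simultaneous game, intersect best replies.
Player I's best replies: P→A; Q→A; R→E; S→A; T→D.
Player 2's best replies: A→R; B→T; C→T; D→T; E→S.
The unique mutual best reply is (D, T), giving (3, 9).
Player I's commitment gain: 7 − 3 = 4.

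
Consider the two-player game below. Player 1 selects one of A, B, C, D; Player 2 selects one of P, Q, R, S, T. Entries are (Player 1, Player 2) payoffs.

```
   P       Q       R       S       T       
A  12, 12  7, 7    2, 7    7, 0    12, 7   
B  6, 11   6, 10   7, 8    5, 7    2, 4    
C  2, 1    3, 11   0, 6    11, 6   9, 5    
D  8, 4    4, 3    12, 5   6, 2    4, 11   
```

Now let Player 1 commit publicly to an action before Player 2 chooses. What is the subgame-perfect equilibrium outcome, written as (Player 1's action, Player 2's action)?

Solve by backward induction (Player 1 leads).
- A: BR = P, leader payoff 12.
- B: BR = P, leader payoff 6.
- C: BR = Q, leader payoff 3.
- D: BR = T, leader payoff 4.
Player 1's induced payoffs are 12, 6, 3, 4, so Player 1 commits to A. Subgame-perfect outcome: (A, P) with payoffs (12, 12).

(A, P)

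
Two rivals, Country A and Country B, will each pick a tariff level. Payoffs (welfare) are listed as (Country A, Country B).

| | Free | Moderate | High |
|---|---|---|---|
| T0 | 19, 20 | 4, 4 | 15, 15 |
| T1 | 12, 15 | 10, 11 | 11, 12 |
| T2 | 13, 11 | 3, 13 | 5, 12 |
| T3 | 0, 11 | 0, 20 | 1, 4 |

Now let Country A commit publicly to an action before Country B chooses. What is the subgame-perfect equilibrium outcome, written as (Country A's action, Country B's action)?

(T0, Free)

Solve by backward induction (Country A leads).
- T0: Country B compares 20, 4, 15 and picks Free; Country A would get 19.
- T1: Country B compares 15, 11, 12 and picks Free; Country A would get 12.
- T2: Country B compares 11, 13, 12 and picks Moderate; Country A would get 3.
- T3: Country B compares 11, 20, 4 and picks Moderate; Country A would get 0.
Country A's induced payoffs are 19, 12, 3, 0, so Country A commits to T0. Subgame-perfect outcome: (T0, Free) with payoffs (19, 20).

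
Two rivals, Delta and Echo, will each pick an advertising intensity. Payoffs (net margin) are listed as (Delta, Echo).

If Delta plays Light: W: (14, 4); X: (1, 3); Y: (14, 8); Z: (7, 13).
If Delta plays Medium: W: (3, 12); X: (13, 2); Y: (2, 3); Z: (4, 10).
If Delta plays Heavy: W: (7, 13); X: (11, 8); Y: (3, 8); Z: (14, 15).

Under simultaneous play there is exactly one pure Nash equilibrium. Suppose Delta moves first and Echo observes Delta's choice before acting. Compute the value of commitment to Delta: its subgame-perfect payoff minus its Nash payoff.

0

Solve by backward induction (Delta leads).
- Light: BR = Z, leader payoff 7.
- Medium: BR = W, leader payoff 3.
- Heavy: BR = Z, leader payoff 14.
Maximizing over 7, 3, 14, Delta chooses Heavy. Subgame-perfect outcome: (Heavy, Z) with payoffs (14, 15).
For the simultaneous game, intersect best replies.
Delta's best replies: W→Light; X→Medium; Y→Light; Z→Heavy.
Echo's best replies: Light→Z; Medium→W; Heavy→Z.
The unique mutual best reply is (Heavy, Z), giving (14, 15).
Delta's commitment gain: 14 − 14 = 0.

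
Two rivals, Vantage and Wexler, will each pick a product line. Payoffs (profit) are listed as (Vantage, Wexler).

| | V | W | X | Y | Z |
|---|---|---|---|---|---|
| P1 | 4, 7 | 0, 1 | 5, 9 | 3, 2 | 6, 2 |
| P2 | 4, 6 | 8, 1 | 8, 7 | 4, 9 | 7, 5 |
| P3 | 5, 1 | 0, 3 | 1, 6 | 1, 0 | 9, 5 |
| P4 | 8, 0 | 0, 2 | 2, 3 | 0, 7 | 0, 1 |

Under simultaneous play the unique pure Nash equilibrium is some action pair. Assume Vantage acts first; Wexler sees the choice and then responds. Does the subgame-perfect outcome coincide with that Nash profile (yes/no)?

no

Wexler best-responds to each possible Vantage move:
- P1: BR = X, leader payoff 5.
- P2: BR = Y, leader payoff 4.
- P3: BR = X, leader payoff 1.
- P4: BR = Y, leader payoff 0.
Among 5, 4, 1, 0, the best is 5 at P1. Subgame-perfect outcome: (P1, X) with payoffs (5, 9).
For the simultaneous game, intersect best replies.
Vantage's best replies: V→P4; W→P2; X→P2; Y→P2; Z→P3.
Wexler's best replies: P1→X; P2→Y; P3→X; P4→Y.
Only (P2, Y) has each player best-responding; Nash payoffs (4, 9).
Sequential outcome (P1, X) differs from the Nash profile (P2, Y).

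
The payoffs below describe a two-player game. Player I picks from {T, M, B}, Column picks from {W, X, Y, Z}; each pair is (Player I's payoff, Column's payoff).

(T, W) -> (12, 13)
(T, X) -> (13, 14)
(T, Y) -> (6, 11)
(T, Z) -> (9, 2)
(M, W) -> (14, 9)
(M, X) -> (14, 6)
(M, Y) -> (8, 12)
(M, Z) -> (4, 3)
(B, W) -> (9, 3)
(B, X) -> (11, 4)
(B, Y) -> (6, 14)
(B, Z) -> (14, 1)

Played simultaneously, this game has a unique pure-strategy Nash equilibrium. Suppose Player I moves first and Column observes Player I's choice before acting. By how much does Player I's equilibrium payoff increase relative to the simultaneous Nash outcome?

Column best-responds to each possible Player I move:
- T: BR = X, leader payoff 13.
- M: BR = Y, leader payoff 8.
- B: BR = Y, leader payoff 6.
Maximizing over 13, 8, 6, Player I chooses T. Subgame-perfect outcome: (T, X) with payoffs (13, 14).
Under simultaneous play:
Player I's best replies: W→M; X→M; Y→M; Z→B.
Column's best replies: T→X; M→Y; B→Y.
Only (M, Y) has each player best-responding; Nash payoffs (8, 12).
Player I's commitment gain: 13 − 8 = 5.

5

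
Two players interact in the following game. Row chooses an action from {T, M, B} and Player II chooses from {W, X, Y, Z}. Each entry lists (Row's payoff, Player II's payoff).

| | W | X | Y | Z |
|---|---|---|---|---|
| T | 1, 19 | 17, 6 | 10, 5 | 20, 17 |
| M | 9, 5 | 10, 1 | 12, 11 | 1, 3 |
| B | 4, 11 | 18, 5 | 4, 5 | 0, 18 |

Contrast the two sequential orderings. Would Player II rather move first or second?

If Row leads: Player II's best replies are T→W, M→Y, B→Z; Row's induced payoffs 1, 12, 0; outcome (M, Y), payoffs (12, 11).
If Player II leads: Row's best replies are W→M, X→B, Y→M, Z→T; Player II's induced payoffs 5, 5, 11, 17; outcome (T, Z), payoffs (20, 17).
Player II gets 17 moving first and 11 moving second, so Player II prefers to move first.

first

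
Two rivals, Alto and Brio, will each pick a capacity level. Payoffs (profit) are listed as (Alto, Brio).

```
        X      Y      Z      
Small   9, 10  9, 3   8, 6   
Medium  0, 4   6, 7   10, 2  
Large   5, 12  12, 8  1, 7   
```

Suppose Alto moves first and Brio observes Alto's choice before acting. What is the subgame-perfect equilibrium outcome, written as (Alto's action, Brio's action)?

(Small, X)

Solve by backward induction (Alto leads).
- Small: BR = X, leader payoff 9.
- Medium: BR = Y, leader payoff 6.
- Large: BR = X, leader payoff 5.
Alto's induced payoffs are 9, 6, 5, so Alto commits to Small. Subgame-perfect outcome: (Small, X) with payoffs (9, 10).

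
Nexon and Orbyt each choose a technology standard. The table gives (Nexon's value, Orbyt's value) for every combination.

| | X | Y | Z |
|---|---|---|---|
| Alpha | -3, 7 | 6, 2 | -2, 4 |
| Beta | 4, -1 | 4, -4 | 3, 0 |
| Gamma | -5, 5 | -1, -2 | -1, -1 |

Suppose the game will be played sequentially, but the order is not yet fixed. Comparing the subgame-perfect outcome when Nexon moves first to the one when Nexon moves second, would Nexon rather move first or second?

If Nexon leads: Orbyt's best replies are Alpha→X, Beta→Z, Gamma→X; Nexon's induced payoffs -3, 3, -5; outcome (Beta, Z), payoffs (3, 0).
If Orbyt leads: Nexon's best replies are X→Beta, Y→Alpha, Z→Beta; Orbyt's induced payoffs -1, 2, 0; outcome (Alpha, Y), payoffs (6, 2).
Nexon gets 3 moving first and 6 moving second, so Nexon prefers to move second.

second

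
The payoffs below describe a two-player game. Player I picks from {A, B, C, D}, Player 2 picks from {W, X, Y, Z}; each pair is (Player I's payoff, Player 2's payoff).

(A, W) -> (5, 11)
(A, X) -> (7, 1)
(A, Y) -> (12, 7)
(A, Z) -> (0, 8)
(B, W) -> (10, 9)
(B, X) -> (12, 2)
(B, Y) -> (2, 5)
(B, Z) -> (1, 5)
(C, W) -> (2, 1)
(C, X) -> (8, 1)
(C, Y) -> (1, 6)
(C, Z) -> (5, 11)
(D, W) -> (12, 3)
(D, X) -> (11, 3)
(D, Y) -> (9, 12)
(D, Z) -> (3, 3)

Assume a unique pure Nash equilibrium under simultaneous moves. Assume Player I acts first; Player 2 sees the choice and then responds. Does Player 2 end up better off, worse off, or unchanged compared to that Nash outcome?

worse off

Player 2 best-responds to each possible Player I move:
- A: Player 2 compares 11, 1, 7, 8 and picks W; Player I would get 5.
- B: Player 2 compares 9, 2, 5, 5 and picks W; Player I would get 10.
- C: Player 2 compares 1, 1, 6, 11 and picks Z; Player I would get 5.
- D: Player 2 compares 3, 3, 12, 3 and picks Y; Player I would get 9.
Maximizing over 5, 10, 5, 9, Player I chooses B. Subgame-perfect outcome: (B, W) with payoffs (10, 9).
For the simultaneous game, intersect best replies.
Player I's best replies: W→D; X→B; Y→A; Z→C.
Player 2's best replies: A→W; B→W; C→Z; D→Y.
The unique mutual best reply is (C, Z), giving (5, 11).
Player 2 earns 9 sequentially versus 11 at the Nash outcome: worse off.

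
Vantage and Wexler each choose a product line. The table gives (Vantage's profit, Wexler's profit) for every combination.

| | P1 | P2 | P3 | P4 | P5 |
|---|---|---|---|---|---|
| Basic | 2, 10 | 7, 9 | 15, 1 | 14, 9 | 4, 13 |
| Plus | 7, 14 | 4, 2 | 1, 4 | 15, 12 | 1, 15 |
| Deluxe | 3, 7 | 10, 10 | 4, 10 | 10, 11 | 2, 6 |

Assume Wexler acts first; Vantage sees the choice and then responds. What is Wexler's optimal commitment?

Vantage best-responds to each possible Wexler move:
- P1 → Vantage plays Plus (best of 2, 7, 3); Wexler gets 14.
- P2 → Vantage plays Deluxe (best of 7, 4, 10); Wexler gets 10.
- P3 → Vantage plays Basic (best of 15, 1, 4); Wexler gets 1.
- P4 → Vantage plays Plus (best of 14, 15, 10); Wexler gets 12.
- P5 → Vantage plays Basic (best of 4, 1, 2); Wexler gets 13.
Maximizing over 14, 10, 1, 12, 13, Wexler chooses P1. Subgame-perfect outcome: (Plus, P1) with payoffs (7, 14).

P1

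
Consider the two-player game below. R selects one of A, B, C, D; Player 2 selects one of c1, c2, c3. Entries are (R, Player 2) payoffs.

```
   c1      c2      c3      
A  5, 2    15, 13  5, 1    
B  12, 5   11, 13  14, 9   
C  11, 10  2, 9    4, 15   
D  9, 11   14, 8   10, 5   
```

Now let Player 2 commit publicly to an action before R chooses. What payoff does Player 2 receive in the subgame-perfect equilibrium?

13

Solve by backward induction (Player 2 leads).
- c1: R compares 5, 12, 11, 9 and picks B; Player 2 would get 5.
- c2: R compares 15, 11, 2, 14 and picks A; Player 2 would get 13.
- c3: R compares 5, 14, 4, 10 and picks B; Player 2 would get 9.
Among 5, 13, 9, the best is 13 at c2. Subgame-perfect outcome: (A, c2) with payoffs (15, 13).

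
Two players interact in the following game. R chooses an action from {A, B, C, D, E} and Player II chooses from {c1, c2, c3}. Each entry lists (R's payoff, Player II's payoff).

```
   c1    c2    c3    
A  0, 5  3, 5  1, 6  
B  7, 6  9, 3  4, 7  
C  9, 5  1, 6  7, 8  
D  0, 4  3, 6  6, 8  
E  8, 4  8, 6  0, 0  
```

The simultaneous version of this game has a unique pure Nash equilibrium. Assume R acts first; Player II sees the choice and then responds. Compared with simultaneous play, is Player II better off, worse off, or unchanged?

Solve by backward induction (R leads).
- A: BR = c3, leader payoff 1.
- B: BR = c3, leader payoff 4.
- C: BR = c3, leader payoff 7.
- D: BR = c3, leader payoff 6.
- E: BR = c2, leader payoff 8.
Among 1, 4, 7, 6, 8, the best is 8 at E. Subgame-perfect outcome: (E, c2) with payoffs (8, 6).
Now find the simultaneous Nash equilibrium.
R's best replies: c1→C; c2→B; c3→C.
Player II's best replies: A→c3; B→c3; C→c3; D→c3; E→c2.
The unique mutual best reply is (C, c3), giving (7, 8).
Player II earns 6 sequentially versus 8 at the Nash outcome: worse off.

worse off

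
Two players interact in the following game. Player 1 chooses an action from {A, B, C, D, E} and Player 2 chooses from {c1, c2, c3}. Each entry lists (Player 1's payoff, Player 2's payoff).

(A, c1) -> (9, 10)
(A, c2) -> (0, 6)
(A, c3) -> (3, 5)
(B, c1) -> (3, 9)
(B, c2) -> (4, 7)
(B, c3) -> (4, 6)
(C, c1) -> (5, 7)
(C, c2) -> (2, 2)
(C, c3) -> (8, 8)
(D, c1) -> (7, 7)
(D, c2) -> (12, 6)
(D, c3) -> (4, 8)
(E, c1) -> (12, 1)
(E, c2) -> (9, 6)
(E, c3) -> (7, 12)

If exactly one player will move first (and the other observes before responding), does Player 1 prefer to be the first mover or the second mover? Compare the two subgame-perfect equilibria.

If Player 1 leads: Player 2's best replies are A→c1, B→c1, C→c3, D→c3, E→c3; Player 1's induced payoffs 9, 3, 8, 4, 7; outcome (A, c1), payoffs (9, 10).
If Player 2 leads: Player 1's best replies are c1→E, c2→D, c3→C; Player 2's induced payoffs 1, 6, 8; outcome (C, c3), payoffs (8, 8).
Player 1 gets 9 moving first and 8 moving second, so Player 1 prefers to move first.

first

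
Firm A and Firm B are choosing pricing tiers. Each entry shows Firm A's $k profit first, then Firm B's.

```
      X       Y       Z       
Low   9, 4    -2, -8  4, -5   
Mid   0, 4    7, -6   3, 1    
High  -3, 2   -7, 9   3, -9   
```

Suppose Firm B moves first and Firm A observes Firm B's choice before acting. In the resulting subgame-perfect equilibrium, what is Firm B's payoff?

4

Firm A best-responds to each possible Firm B move:
- X → Firm A plays Low (best of 9, 0, -3); Firm B gets 4.
- Y → Firm A plays Mid (best of -2, 7, -7); Firm B gets -6.
- Z → Firm A plays Low (best of 4, 3, 3); Firm B gets -5.
Firm B's induced payoffs are 4, -6, -5, so Firm B commits to X. Subgame-perfect outcome: (Low, X) with payoffs (9, 4).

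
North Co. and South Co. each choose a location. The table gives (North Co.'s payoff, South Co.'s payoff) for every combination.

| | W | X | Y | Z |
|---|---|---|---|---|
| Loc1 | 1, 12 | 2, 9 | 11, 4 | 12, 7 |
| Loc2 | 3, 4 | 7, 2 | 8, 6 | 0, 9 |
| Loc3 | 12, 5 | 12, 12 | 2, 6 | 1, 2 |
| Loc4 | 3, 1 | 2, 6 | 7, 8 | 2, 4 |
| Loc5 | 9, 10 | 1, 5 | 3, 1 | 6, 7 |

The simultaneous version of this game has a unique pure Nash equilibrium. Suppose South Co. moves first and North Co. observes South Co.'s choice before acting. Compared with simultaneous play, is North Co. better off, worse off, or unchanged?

unchanged

Backward induction with South Co. moving first.
- W: North Co. compares 1, 3, 12, 3, 9 and picks Loc3; South Co. would get 5.
- X: North Co. compares 2, 7, 12, 2, 1 and picks Loc3; South Co. would get 12.
- Y: North Co. compares 11, 8, 2, 7, 3 and picks Loc1; South Co. would get 4.
- Z: North Co. compares 12, 0, 1, 2, 6 and picks Loc1; South Co. would get 7.
Maximizing over 5, 12, 4, 7, South Co. chooses X. Subgame-perfect outcome: (Loc3, X) with payoffs (12, 12).
Now find the simultaneous Nash equilibrium.
North Co.'s best replies: W→Loc3; X→Loc3; Y→Loc1; Z→Loc1.
South Co.'s best replies: Loc1→W; Loc2→Z; Loc3→X; Loc4→Y; Loc5→W.
Only (Loc3, X) has each player best-responding; Nash payoffs (12, 12).
North Co. earns 12 sequentially versus 12 at the Nash outcome: unchanged.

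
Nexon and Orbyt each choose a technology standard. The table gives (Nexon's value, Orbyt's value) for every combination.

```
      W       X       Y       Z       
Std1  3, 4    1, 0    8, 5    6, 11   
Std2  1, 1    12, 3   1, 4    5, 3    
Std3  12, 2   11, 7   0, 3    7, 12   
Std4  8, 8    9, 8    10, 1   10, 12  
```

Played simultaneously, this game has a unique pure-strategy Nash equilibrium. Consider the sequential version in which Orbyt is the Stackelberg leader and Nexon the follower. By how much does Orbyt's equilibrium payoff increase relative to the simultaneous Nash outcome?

Backward induction with Orbyt moving first.
- W → Nexon plays Std3 (best of 3, 1, 12, 8); Orbyt gets 2.
- X → Nexon plays Std2 (best of 1, 12, 11, 9); Orbyt gets 3.
- Y → Nexon plays Std4 (best of 8, 1, 0, 10); Orbyt gets 1.
- Z → Nexon plays Std4 (best of 6, 5, 7, 10); Orbyt gets 12.
Orbyt's induced payoffs are 2, 3, 1, 12, so Orbyt commits to Z. Subgame-perfect outcome: (Std4, Z) with payoffs (10, 12).
Under simultaneous play:
Nexon's best replies: W→Std3; X→Std2; Y→Std4; Z→Std4.
Orbyt's best replies: Std1→Z; Std2→Y; Std3→Z; Std4→Z.
The unique mutual best reply is (Std4, Z), giving (10, 12).
Orbyt's commitment gain: 12 − 12 = 0.

0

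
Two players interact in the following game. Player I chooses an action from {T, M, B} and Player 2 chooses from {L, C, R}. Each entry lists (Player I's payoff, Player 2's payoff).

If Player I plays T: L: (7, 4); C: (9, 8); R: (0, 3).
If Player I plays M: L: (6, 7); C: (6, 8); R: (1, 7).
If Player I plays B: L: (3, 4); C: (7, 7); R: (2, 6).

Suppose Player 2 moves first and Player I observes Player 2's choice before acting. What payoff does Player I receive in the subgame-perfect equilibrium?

Player I best-responds to each possible Player 2 move:
- L: BR = T, leader payoff 4.
- C: BR = T, leader payoff 8.
- R: BR = B, leader payoff 6.
Player 2's induced payoffs are 4, 8, 6, so Player 2 commits to C. Subgame-perfect outcome: (T, C) with payoffs (9, 8).

9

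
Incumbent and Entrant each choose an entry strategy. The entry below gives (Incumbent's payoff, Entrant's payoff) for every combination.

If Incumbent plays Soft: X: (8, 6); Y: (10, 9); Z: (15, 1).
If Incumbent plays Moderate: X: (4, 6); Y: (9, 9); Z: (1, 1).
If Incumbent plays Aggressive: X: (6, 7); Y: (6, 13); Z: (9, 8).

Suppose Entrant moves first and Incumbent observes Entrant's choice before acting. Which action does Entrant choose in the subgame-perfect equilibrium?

Incumbent best-responds to each possible Entrant move:
- X: Incumbent compares 8, 4, 6 and picks Soft; Entrant would get 6.
- Y: Incumbent compares 10, 9, 6 and picks Soft; Entrant would get 9.
- Z: Incumbent compares 15, 1, 9 and picks Soft; Entrant would get 1.
Maximizing over 6, 9, 1, Entrant chooses Y. Subgame-perfect outcome: (Soft, Y) with payoffs (10, 9).

Y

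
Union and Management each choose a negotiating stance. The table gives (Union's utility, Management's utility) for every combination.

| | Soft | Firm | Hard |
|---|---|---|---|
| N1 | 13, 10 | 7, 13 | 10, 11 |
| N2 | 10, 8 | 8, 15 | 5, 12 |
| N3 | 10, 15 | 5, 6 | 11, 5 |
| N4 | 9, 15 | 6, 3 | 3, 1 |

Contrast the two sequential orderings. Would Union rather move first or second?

If Union leads: Management's best replies are N1→Firm, N2→Firm, N3→Soft, N4→Soft; Union's induced payoffs 7, 8, 10, 9; outcome (N3, Soft), payoffs (10, 15).
If Management leads: Union's best replies are Soft→N1, Firm→N2, Hard→N3; Management's induced payoffs 10, 15, 5; outcome (N2, Firm), payoffs (8, 15).
Union gets 10 moving first and 8 moving second, so Union prefers to move first.

first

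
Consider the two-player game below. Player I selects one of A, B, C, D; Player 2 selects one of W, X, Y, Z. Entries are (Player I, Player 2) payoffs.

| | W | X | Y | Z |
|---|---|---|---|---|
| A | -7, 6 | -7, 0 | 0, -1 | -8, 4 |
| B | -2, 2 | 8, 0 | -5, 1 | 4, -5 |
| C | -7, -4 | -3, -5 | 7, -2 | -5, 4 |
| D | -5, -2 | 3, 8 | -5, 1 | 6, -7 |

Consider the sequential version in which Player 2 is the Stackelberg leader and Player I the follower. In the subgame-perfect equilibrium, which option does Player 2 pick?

W

Player I best-responds to each possible Player 2 move:
- W: Player I compares -7, -2, -7, -5 and picks B; Player 2 would get 2.
- X: Player I compares -7, 8, -3, 3 and picks B; Player 2 would get 0.
- Y: Player I compares 0, -5, 7, -5 and picks C; Player 2 would get -2.
- Z: Player I compares -8, 4, -5, 6 and picks D; Player 2 would get -7.
Player 2's induced payoffs are 2, 0, -2, -7, so Player 2 commits to W. Subgame-perfect outcome: (B, W) with payoffs (-2, 2).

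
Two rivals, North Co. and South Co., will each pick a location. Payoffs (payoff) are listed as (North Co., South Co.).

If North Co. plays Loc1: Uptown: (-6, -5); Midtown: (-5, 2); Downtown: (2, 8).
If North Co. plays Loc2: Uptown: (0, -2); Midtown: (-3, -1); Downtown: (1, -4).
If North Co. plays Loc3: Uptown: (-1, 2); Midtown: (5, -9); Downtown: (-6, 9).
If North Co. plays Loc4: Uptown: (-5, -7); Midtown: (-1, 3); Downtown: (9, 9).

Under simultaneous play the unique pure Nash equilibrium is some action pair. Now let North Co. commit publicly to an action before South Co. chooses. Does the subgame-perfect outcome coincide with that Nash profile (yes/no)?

Backward induction with North Co. moving first.
- Loc1: BR = Downtown, leader payoff 2.
- Loc2: BR = Midtown, leader payoff -3.
- Loc3: BR = Downtown, leader payoff -6.
- Loc4: BR = Downtown, leader payoff 9.
Maximizing over 2, -3, -6, 9, North Co. chooses Loc4. Subgame-perfect outcome: (Loc4, Downtown) with payoffs (9, 9).
For the simultaneous game, intersect best replies.
North Co.'s best replies: Uptown→Loc2; Midtown→Loc3; Downtown→Loc4.
South Co.'s best replies: Loc1→Downtown; Loc2→Midtown; Loc3→Downtown; Loc4→Downtown.
Only (Loc4, Downtown) has each player best-responding; Nash payoffs (9, 9).
Sequential outcome (Loc4, Downtown) coincides with the Nash profile (Loc4, Downtown).

yes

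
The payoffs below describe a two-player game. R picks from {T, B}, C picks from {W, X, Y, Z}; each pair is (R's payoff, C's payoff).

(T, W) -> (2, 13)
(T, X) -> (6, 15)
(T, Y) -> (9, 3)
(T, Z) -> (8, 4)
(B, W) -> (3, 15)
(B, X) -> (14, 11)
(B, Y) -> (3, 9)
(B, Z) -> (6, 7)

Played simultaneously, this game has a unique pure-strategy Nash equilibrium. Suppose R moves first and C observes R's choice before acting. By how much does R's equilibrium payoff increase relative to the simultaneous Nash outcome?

C best-responds to each possible R move:
- T: BR = X, leader payoff 6.
- B: BR = W, leader payoff 3.
Among 6, 3, the best is 6 at T. Subgame-perfect outcome: (T, X) with payoffs (6, 15).
Now find the simultaneous Nash equilibrium.
R's best replies: W→B; X→B; Y→T; Z→T.
C's best replies: T→X; B→W.
Only (B, W) has each player best-responding; Nash payoffs (3, 15).
R's commitment gain: 6 − 3 = 3.

3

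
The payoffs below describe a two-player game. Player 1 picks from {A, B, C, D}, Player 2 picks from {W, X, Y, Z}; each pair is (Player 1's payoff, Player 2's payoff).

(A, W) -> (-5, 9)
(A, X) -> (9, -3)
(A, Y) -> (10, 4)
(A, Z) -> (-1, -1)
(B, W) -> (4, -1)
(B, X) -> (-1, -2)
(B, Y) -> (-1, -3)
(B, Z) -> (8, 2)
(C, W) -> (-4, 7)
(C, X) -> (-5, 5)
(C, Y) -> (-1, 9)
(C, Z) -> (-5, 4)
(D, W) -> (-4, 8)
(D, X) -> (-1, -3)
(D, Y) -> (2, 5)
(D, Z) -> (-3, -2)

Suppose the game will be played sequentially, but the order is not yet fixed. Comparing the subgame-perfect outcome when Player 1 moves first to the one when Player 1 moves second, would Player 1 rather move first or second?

second

If Player 1 leads: Player 2's best replies are A→W, B→Z, C→Y, D→W; Player 1's induced payoffs -5, 8, -1, -4; outcome (B, Z), payoffs (8, 2).
If Player 2 leads: Player 1's best replies are W→B, X→A, Y→A, Z→B; Player 2's induced payoffs -1, -3, 4, 2; outcome (A, Y), payoffs (10, 4).
Player 1 gets 8 moving first and 10 moving second, so Player 1 prefers to move second.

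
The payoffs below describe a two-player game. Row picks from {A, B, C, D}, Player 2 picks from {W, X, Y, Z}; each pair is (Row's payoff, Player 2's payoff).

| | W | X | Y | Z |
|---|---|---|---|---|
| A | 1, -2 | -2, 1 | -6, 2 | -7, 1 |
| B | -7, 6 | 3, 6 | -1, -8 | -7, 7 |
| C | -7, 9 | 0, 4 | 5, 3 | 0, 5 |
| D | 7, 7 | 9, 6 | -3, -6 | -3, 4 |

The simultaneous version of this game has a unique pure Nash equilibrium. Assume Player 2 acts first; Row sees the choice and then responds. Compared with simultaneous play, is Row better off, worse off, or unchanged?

Work backward from Row's decision.
- W: BR = D, leader payoff 7.
- X: BR = D, leader payoff 6.
- Y: BR = C, leader payoff 3.
- Z: BR = C, leader payoff 5.
Among 7, 6, 3, 5, the best is 7 at W. Subgame-perfect outcome: (D, W) with payoffs (7, 7).
Under simultaneous play:
Row's best replies: W→D; X→D; Y→C; Z→C.
Player 2's best replies: A→Y; B→Z; C→W; D→W.
The unique mutual best reply is (D, W), giving (7, 7).
Row earns 7 sequentially versus 7 at the Nash outcome: unchanged.

unchanged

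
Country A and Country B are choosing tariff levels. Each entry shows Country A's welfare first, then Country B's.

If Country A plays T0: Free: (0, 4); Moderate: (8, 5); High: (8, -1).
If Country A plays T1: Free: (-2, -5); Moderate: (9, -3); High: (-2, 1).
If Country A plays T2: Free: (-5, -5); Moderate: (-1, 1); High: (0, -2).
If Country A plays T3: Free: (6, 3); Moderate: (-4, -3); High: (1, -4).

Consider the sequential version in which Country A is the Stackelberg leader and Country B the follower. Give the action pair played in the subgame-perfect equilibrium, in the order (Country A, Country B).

(T0, Moderate)

Country B best-responds to each possible Country A move:
- T0 → Country B plays Moderate (best of 4, 5, -1); Country A gets 8.
- T1 → Country B plays High (best of -5, -3, 1); Country A gets -2.
- T2 → Country B plays Moderate (best of -5, 1, -2); Country A gets -1.
- T3 → Country B plays Free (best of 3, -3, -4); Country A gets 6.
Maximizing over 8, -2, -1, 6, Country A chooses T0. Subgame-perfect outcome: (T0, Moderate) with payoffs (8, 5).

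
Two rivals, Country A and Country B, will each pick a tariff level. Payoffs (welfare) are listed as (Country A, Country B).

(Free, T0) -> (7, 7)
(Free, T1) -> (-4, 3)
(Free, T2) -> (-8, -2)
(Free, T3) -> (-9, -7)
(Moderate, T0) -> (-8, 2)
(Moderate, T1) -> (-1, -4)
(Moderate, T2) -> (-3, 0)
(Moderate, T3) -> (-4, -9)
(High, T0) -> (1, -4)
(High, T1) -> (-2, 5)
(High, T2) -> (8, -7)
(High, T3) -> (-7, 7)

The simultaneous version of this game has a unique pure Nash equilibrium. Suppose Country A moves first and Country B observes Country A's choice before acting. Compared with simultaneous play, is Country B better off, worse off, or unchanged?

Country B best-responds to each possible Country A move:
- Free: BR = T0, leader payoff 7.
- Moderate: BR = T0, leader payoff -8.
- High: BR = T3, leader payoff -7.
Among 7, -8, -7, the best is 7 at Free. Subgame-perfect outcome: (Free, T0) with payoffs (7, 7).
For the simultaneous game, intersect best replies.
Country A's best replies: T0→Free; T1→Moderate; T2→High; T3→Moderate.
Country B's best replies: Free→T0; Moderate→T0; High→T3.
The unique mutual best reply is (Free, T0), giving (7, 7).
Country B earns 7 sequentially versus 7 at the Nash outcome: unchanged.

unchanged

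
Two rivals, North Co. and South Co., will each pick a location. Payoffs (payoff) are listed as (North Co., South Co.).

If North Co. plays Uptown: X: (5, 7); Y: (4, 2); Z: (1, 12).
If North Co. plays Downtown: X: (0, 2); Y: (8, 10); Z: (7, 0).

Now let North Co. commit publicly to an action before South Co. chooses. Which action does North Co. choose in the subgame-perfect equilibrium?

Downtown

Solve by backward induction (North Co. leads).
- Uptown: BR = Z, leader payoff 1.
- Downtown: BR = Y, leader payoff 8.
Maximizing over 1, 8, North Co. chooses Downtown. Subgame-perfect outcome: (Downtown, Y) with payoffs (8, 10).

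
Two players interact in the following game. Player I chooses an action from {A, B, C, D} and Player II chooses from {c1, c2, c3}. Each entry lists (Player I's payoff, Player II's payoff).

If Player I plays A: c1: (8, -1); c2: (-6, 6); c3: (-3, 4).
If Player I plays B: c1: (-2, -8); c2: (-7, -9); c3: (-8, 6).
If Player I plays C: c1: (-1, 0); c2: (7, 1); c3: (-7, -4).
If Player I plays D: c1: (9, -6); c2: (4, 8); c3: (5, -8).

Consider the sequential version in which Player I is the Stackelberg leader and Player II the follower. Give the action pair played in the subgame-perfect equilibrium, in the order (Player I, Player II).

Backward induction with Player I moving first.
- A: BR = c2, leader payoff -6.
- B: BR = c3, leader payoff -8.
- C: BR = c2, leader payoff 7.
- D: BR = c2, leader payoff 4.
Among -6, -8, 7, 4, the best is 7 at C. Subgame-perfect outcome: (C, c2) with payoffs (7, 1).

(C, c2)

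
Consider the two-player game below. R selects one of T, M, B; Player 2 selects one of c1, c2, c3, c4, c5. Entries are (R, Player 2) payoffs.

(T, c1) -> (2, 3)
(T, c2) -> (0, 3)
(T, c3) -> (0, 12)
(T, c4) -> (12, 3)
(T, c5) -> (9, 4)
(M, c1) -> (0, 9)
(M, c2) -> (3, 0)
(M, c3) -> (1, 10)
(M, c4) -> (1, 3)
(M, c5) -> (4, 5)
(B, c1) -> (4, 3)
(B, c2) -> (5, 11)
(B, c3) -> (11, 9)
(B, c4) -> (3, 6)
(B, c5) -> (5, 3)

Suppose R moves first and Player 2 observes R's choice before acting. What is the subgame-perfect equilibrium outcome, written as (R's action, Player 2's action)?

(B, c2)

Solve by backward induction (R leads).
- T: BR = c3, leader payoff 0.
- M: BR = c3, leader payoff 1.
- B: BR = c2, leader payoff 5.
Maximizing over 0, 1, 5, R chooses B. Subgame-perfect outcome: (B, c2) with payoffs (5, 11).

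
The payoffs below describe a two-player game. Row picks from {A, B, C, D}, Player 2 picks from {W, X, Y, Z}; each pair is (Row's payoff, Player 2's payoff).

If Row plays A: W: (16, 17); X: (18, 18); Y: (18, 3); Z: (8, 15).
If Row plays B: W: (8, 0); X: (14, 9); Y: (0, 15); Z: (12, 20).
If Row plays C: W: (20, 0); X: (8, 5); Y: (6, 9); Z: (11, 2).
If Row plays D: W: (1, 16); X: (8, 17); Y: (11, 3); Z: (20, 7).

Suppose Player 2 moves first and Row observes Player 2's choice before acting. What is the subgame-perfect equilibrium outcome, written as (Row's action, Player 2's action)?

Solve by backward induction (Player 2 leads).
- W: Row compares 16, 8, 20, 1 and picks C; Player 2 would get 0.
- X: Row compares 18, 14, 8, 8 and picks A; Player 2 would get 18.
- Y: Row compares 18, 0, 6, 11 and picks A; Player 2 would get 3.
- Z: Row compares 8, 12, 11, 20 and picks D; Player 2 would get 7.
Maximizing over 0, 18, 3, 7, Player 2 chooses X. Subgame-perfect outcome: (A, X) with payoffs (18, 18).

(A, X)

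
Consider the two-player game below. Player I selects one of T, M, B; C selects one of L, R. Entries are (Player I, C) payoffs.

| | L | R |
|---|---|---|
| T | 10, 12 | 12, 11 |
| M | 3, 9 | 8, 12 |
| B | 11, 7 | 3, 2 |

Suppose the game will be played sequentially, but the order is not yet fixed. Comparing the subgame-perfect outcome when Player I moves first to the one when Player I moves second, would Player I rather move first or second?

second

If Player I leads: C's best replies are T→L, M→R, B→L; Player I's induced payoffs 10, 8, 11; outcome (B, L), payoffs (11, 7).
If C leads: Player I's best replies are L→B, R→T; C's induced payoffs 7, 11; outcome (T, R), payoffs (12, 11).
Player I gets 11 moving first and 12 moving second, so Player I prefers to move second.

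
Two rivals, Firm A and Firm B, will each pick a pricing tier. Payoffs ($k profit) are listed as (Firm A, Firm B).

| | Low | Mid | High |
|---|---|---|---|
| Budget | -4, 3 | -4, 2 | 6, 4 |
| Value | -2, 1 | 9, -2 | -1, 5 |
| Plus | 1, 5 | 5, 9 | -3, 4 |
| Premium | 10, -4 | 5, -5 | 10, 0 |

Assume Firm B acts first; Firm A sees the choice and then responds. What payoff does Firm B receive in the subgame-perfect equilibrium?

0

Firm A best-responds to each possible Firm B move:
- Low: Firm A compares -4, -2, 1, 10 and picks Premium; Firm B would get -4.
- Mid: Firm A compares -4, 9, 5, 5 and picks Value; Firm B would get -2.
- High: Firm A compares 6, -1, -3, 10 and picks Premium; Firm B would get 0.
Maximizing over -4, -2, 0, Firm B chooses High. Subgame-perfect outcome: (Premium, High) with payoffs (10, 0).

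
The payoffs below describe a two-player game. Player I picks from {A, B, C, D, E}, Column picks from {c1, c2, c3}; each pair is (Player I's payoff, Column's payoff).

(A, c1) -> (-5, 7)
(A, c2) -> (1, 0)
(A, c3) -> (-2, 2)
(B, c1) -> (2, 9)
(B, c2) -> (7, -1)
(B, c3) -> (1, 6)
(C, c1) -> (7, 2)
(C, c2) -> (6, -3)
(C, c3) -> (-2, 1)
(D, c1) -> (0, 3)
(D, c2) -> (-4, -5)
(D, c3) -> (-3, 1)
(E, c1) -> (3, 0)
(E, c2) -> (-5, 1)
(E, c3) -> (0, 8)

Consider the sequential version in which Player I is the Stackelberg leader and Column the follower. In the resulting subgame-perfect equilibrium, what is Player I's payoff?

7

Solve by backward induction (Player I leads).
- A: BR = c1, leader payoff -5.
- B: BR = c1, leader payoff 2.
- C: BR = c1, leader payoff 7.
- D: BR = c1, leader payoff 0.
- E: BR = c3, leader payoff 0.
Maximizing over -5, 2, 7, 0, 0, Player I chooses C. Subgame-perfect outcome: (C, c1) with payoffs (7, 2).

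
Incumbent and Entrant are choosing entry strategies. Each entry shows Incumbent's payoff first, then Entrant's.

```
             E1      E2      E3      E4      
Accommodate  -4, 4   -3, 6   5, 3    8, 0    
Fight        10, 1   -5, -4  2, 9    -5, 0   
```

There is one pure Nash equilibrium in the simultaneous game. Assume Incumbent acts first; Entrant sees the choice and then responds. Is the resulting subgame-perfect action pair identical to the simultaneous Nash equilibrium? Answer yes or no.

Work backward from Entrant's decision.
- Accommodate → Entrant plays E2 (best of 4, 6, 3, 0); Incumbent gets -3.
- Fight → Entrant plays E3 (best of 1, -4, 9, 0); Incumbent gets 2.
Maximizing over -3, 2, Incumbent chooses Fight. Subgame-perfect outcome: (Fight, E3) with payoffs (2, 9).
Under simultaneous play:
Incumbent's best replies: E1→Fight; E2→Accommodate; E3→Accommodate; E4→Accommodate.
Entrant's best replies: Accommodate→E2; Fight→E3.
The unique mutual best reply is (Accommodate, E2), giving (-3, 6).
Sequential outcome (Fight, E3) differs from the Nash profile (Accommodate, E2).

no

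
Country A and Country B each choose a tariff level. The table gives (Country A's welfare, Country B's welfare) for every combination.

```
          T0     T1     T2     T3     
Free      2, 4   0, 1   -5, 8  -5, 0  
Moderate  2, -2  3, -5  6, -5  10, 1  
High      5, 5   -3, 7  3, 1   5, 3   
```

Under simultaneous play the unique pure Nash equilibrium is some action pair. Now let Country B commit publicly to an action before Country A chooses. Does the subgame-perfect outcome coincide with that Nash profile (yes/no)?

Backward induction with Country B moving first.
- T0: Country A compares 2, 2, 5 and picks High; Country B would get 5.
- T1: Country A compares 0, 3, -3 and picks Moderate; Country B would get -5.
- T2: Country A compares -5, 6, 3 and picks Moderate; Country B would get -5.
- T3: Country A compares -5, 10, 5 and picks Moderate; Country B would get 1.
Maximizing over 5, -5, -5, 1, Country B chooses T0. Subgame-perfect outcome: (High, T0) with payoffs (5, 5).
For the simultaneous game, intersect best replies.
Country A's best replies: T0→High; T1→Moderate; T2→Moderate; T3→Moderate.
Country B's best replies: Free→T2; Moderate→T3; High→T1.
Only (Moderate, T3) has each player best-responding; Nash payoffs (10, 1).
Sequential outcome (High, T0) differs from the Nash profile (Moderate, T3).

no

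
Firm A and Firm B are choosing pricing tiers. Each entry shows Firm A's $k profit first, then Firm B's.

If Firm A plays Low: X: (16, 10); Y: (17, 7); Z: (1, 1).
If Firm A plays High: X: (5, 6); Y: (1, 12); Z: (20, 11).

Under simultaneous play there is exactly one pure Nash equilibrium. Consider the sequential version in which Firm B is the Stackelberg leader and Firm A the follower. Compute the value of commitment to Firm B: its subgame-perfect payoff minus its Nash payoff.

1

Backward induction with Firm B moving first.
- X → Firm A plays Low (best of 16, 5); Firm B gets 10.
- Y → Firm A plays Low (best of 17, 1); Firm B gets 7.
- Z → Firm A plays High (best of 1, 20); Firm B gets 11.
Among 10, 7, 11, the best is 11 at Z. Subgame-perfect outcome: (High, Z) with payoffs (20, 11).
Under simultaneous play:
Firm A's best replies: X→Low; Y→Low; Z→High.
Firm B's best replies: Low→X; High→Y.
The unique mutual best reply is (Low, X), giving (16, 10).
Firm B's commitment gain: 11 − 10 = 1.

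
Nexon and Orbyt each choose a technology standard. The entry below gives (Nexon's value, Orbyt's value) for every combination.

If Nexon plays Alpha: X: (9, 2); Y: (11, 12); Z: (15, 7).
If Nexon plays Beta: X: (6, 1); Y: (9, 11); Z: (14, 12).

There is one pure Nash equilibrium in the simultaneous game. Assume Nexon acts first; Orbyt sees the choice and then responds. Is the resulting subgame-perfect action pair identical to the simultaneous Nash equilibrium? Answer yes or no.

no

Solve by backward induction (Nexon leads).
- Alpha → Orbyt plays Y (best of 2, 12, 7); Nexon gets 11.
- Beta → Orbyt plays Z (best of 1, 11, 12); Nexon gets 14.
Nexon's induced payoffs are 11, 14, so Nexon commits to Beta. Subgame-perfect outcome: (Beta, Z) with payoffs (14, 12).
For the simultaneous game, intersect best replies.
Nexon's best replies: X→Alpha; Y→Alpha; Z→Alpha.
Orbyt's best replies: Alpha→Y; Beta→Z.
Only (Alpha, Y) has each player best-responding; Nash payoffs (11, 12).
Sequential outcome (Beta, Z) differs from the Nash profile (Alpha, Y).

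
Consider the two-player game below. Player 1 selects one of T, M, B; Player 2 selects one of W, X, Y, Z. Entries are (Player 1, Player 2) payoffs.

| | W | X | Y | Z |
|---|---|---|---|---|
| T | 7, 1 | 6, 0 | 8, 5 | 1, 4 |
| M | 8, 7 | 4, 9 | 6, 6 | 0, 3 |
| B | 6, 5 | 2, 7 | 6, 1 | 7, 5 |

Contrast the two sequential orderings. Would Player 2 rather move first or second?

first

If Player 1 leads: Player 2's best replies are T→Y, M→X, B→X; Player 1's induced payoffs 8, 4, 2; outcome (T, Y), payoffs (8, 5).
If Player 2 leads: Player 1's best replies are W→M, X→T, Y→T, Z→B; Player 2's induced payoffs 7, 0, 5, 5; outcome (M, W), payoffs (8, 7).
Player 2 gets 7 moving first and 5 moving second, so Player 2 prefers to move first.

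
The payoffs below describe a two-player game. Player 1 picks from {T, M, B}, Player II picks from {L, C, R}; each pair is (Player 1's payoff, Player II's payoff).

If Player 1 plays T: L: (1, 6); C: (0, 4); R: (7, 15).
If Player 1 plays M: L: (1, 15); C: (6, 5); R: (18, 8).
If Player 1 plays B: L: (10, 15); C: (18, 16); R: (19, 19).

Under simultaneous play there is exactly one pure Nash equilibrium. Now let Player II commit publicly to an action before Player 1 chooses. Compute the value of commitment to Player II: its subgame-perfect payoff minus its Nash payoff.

0

Work backward from Player 1's decision.
- L: Player 1 compares 1, 1, 10 and picks B; Player II would get 15.
- C: Player 1 compares 0, 6, 18 and picks B; Player II would get 16.
- R: Player 1 compares 7, 18, 19 and picks B; Player II would get 19.
Player II's induced payoffs are 15, 16, 19, so Player II commits to R. Subgame-perfect outcome: (B, R) with payoffs (19, 19).
Now find the simultaneous Nash equilibrium.
Player 1's best replies: L→B; C→B; R→B.
Player II's best replies: T→R; M→L; B→R.
The unique mutual best reply is (B, R), giving (19, 19).
Player II's commitment gain: 19 − 19 = 0.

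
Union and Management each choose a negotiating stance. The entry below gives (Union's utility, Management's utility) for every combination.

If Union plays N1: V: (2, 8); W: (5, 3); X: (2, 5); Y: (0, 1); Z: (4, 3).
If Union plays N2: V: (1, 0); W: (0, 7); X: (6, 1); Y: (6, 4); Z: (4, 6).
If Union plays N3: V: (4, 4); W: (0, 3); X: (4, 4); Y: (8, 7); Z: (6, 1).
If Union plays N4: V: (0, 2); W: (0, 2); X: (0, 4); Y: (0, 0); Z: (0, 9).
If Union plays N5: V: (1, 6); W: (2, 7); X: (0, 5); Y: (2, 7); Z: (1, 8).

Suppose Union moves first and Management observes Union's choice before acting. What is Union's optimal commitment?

N3

Management best-responds to each possible Union move:
- N1: Management compares 8, 3, 5, 1, 3 and picks V; Union would get 2.
- N2: Management compares 0, 7, 1, 4, 6 and picks W; Union would get 0.
- N3: Management compares 4, 3, 4, 7, 1 and picks Y; Union would get 8.
- N4: Management compares 2, 2, 4, 0, 9 and picks Z; Union would get 0.
- N5: Management compares 6, 7, 5, 7, 8 and picks Z; Union would get 1.
Maximizing over 2, 0, 8, 0, 1, Union chooses N3. Subgame-perfect outcome: (N3, Y) with payoffs (8, 7).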